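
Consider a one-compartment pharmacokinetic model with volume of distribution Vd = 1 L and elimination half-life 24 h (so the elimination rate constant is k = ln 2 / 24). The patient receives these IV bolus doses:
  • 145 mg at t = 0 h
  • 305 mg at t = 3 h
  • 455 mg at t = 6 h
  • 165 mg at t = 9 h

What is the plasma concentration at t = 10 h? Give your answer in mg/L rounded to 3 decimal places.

923.461 mg/L

k = ln 2 / 24 = 0.02888 per h
Dose 1 (145 mg at t=0 h): 145·exp(−0.02888·10) = 108.627 mg/L
Dose 2 (305 mg at t=3 h): 305·exp(−0.02888·7) = 249.172 mg/L
Dose 3 (455 mg at t=6 h): 455·exp(−0.02888·4) = 405.359 mg/L
Dose 4 (165 mg at t=9 h): 165·exp(−0.02888·1) = 160.303 mg/L
C(10) = 108.627 + 249.172 + 405.359 + 160.303 = 923.461 mg/L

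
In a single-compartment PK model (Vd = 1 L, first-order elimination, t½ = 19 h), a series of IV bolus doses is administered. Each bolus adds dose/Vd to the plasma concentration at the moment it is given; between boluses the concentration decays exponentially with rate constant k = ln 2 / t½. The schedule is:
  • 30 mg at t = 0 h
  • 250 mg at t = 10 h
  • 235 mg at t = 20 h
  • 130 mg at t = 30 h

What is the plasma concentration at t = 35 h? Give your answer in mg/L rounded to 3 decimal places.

353.078 mg/L

k = ln 2 / 19 = 0.03648 per h
Dose 1 (30 mg at t=0 h): 30·exp(−0.03648·35) = 8.367 mg/L
Dose 2 (250 mg at t=10 h): 250·exp(−0.03648·25) = 100.426 mg/L
Dose 3 (235 mg at t=20 h): 235·exp(−0.03648·15) = 135.960 mg/L
Dose 4 (130 mg at t=30 h): 130·exp(−0.03648·5) = 108.324 mg/L
C(35) = 8.367 + 100.426 + 135.960 + 108.324 = 353.078 mg/L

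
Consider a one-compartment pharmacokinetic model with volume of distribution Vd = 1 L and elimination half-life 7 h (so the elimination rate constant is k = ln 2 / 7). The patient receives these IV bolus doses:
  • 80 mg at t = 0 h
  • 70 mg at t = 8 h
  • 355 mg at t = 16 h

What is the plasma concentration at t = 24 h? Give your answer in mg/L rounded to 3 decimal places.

182.552 mg/L

k = ln 2 / 7 = 0.09902 per h
Dose 1 (80 mg at t=0 h): 80·exp(−0.09902·24) = 7.430 mg/L
Dose 2 (70 mg at t=8 h): 70·exp(−0.09902·16) = 14.356 mg/L
Dose 3 (355 mg at t=16 h): 355·exp(−0.09902·8) = 160.766 mg/L
C(24) = 7.430 + 14.356 + 160.766 = 182.552 mg/L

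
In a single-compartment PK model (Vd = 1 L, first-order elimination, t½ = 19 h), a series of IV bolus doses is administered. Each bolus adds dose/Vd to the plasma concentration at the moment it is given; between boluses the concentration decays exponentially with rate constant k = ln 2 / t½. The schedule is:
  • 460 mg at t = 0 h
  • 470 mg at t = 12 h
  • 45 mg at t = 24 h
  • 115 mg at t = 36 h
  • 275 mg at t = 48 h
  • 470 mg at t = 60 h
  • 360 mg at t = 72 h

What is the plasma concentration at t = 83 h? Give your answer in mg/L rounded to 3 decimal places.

k = ln 2 / 19 = 0.03648 per h
Dose 1 (460 mg at t=0 h): 460·exp(−0.03648·83) = 22.271 mg/L
Dose 2 (470 mg at t=12 h): 470·exp(−0.03648·71) = 35.253 mg/L
Dose 3 (45 mg at t=24 h): 45·exp(−0.03648·59) = 5.229 mg/L
Dose 4 (115 mg at t=36 h): 115·exp(−0.03648·47) = 20.704 mg/L
Dose 5 (275 mg at t=48 h): 275·exp(−0.03648·35) = 76.701 mg/L
Dose 6 (470 mg at t=60 h): 470·exp(−0.03648·23) = 203.092 mg/L
Dose 7 (360 mg at t=72 h): 360·exp(−0.03648·11) = 241.003 mg/L
C(83) = 22.271 + 35.253 + 5.229 + 20.704 + 76.701 + 203.092 + 241.003 = 604.253 mg/L

604.253 mg/L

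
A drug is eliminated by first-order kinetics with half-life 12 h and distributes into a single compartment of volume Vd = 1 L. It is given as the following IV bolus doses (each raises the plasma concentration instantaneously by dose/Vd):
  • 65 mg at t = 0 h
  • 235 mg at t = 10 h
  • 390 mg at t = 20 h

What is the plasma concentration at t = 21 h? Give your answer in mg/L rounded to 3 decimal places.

511.923 mg/L

k = ln 2 / 12 = 0.05776 per h
Dose 1 (65 mg at t=0 h): 65·exp(−0.05776·21) = 19.325 mg/L
Dose 2 (235 mg at t=10 h): 235·exp(−0.05776·11) = 124.487 mg/L
Dose 3 (390 mg at t=20 h): 390·exp(−0.05776·1) = 368.111 mg/L
C(21) = 19.325 + 124.487 + 368.111 = 511.923 mg/L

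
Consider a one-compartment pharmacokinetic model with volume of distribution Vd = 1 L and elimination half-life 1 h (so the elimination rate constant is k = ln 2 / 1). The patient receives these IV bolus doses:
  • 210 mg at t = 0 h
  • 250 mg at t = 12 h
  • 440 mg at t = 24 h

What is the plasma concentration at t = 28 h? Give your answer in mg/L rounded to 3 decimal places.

k = ln 2 / 1 = 0.69315 per h
Dose 1 (210 mg at t=0 h): 210·exp(−0.69315·28) = 0.000 mg/L
Dose 2 (250 mg at t=12 h): 250·exp(−0.69315·16) = 0.004 mg/L
Dose 3 (440 mg at t=24 h): 440·exp(−0.69315·4) = 27.500 mg/L
C(28) = 0.000 + 0.004 + 27.500 = 27.504 mg/L

27.504 mg/L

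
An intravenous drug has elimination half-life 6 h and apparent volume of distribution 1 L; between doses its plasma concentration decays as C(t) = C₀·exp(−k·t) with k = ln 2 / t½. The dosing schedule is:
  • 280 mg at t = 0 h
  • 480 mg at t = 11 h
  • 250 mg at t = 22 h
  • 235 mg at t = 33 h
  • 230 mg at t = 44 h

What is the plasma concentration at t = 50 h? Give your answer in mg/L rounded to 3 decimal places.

163.987 mg/L

k = ln 2 / 6 = 0.11552 per h
Dose 1 (280 mg at t=0 h): 280·exp(−0.11552·50) = 0.868 mg/L
Dose 2 (480 mg at t=11 h): 480·exp(−0.11552·39) = 5.303 mg/L
Dose 3 (250 mg at t=22 h): 250·exp(−0.11552·28) = 9.843 mg/L
Dose 4 (235 mg at t=33 h): 235·exp(−0.11552·17) = 32.972 mg/L
Dose 5 (230 mg at t=44 h): 230·exp(−0.11552·6) = 115.000 mg/L
C(50) = 0.868 + 5.303 + 9.843 + 32.972 + 115.000 = 163.987 mg/L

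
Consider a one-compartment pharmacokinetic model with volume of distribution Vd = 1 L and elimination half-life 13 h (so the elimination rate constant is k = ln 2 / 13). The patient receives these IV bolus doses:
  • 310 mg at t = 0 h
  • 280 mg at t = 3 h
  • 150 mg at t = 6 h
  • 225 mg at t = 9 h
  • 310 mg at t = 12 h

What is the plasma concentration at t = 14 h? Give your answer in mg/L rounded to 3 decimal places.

k = ln 2 / 13 = 0.05332 per h
Dose 1 (310 mg at t=0 h): 310·exp(−0.05332·14) = 146.952 mg/L
Dose 2 (280 mg at t=3 h): 280·exp(−0.05332·11) = 155.754 mg/L
Dose 3 (150 mg at t=6 h): 150·exp(−0.05332·8) = 97.913 mg/L
Dose 4 (225 mg at t=9 h): 225·exp(−0.05332·5) = 172.346 mg/L
Dose 5 (310 mg at t=12 h): 310·exp(−0.05332·2) = 278.644 mg/L
C(14) = 146.952 + 155.754 + 97.913 + 172.346 + 278.644 = 851.610 mg/L

851.610 mg/L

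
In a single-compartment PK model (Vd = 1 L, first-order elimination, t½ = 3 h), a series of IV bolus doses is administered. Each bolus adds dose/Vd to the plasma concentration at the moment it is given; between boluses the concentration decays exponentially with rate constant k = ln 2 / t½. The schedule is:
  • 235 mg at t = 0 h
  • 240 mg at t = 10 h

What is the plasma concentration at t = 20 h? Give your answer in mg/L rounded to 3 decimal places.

26.124 mg/L

k = ln 2 / 3 = 0.23105 per h
Dose 1 (235 mg at t=0 h): 235·exp(−0.23105·20) = 2.313 mg/L
Dose 2 (240 mg at t=10 h): 240·exp(−0.23105·10) = 23.811 mg/L
C(20) = 2.313 + 23.811 = 26.124 mg/L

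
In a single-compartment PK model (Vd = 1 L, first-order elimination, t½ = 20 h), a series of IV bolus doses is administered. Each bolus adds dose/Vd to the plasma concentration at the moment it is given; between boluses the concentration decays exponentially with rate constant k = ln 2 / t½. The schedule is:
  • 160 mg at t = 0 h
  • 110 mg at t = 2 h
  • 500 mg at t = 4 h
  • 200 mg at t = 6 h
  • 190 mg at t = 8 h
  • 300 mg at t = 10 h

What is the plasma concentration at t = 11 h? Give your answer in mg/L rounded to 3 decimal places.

k = ln 2 / 20 = 0.03466 per h
Dose 1 (160 mg at t=0 h): 160·exp(−0.03466·11) = 109.283 mg/L
Dose 2 (110 mg at t=2 h): 110·exp(−0.03466·9) = 80.525 mg/L
Dose 3 (500 mg at t=4 h): 500·exp(−0.03466·7) = 392.292 mg/L
Dose 4 (200 mg at t=6 h): 200·exp(−0.03466·5) = 168.179 mg/L
Dose 5 (190 mg at t=8 h): 190·exp(−0.03466·3) = 171.238 mg/L
Dose 6 (300 mg at t=10 h): 300·exp(−0.03466·1) = 289.781 mg/L
C(11) = 109.283 + 80.525 + 392.292 + 168.179 + 171.238 + 289.781 = 1211.298 mg/L

1211.298 mg/L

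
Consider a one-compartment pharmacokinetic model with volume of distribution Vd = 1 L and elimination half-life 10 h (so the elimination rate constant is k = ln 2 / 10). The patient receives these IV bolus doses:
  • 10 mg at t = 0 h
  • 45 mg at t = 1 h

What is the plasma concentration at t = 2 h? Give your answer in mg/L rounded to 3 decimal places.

k = ln 2 / 10 = 0.06931 per h
Dose 1 (10 mg at t=0 h): 10·exp(−0.06931·2) = 8.706 mg/L
Dose 2 (45 mg at t=1 h): 45·exp(−0.06931·1) = 41.986 mg/L
C(2) = 8.706 + 41.986 = 50.692 mg/L

50.692 mg/L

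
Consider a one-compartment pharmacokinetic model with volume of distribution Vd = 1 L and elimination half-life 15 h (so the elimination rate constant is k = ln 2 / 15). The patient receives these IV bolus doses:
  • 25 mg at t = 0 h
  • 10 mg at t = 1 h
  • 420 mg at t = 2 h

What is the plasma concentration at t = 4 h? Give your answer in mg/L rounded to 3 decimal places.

412.410 mg/L

k = ln 2 / 15 = 0.04621 per h
Dose 1 (25 mg at t=0 h): 25·exp(−0.04621·4) = 20.781 mg/L
Dose 2 (10 mg at t=1 h): 10·exp(−0.04621·3) = 8.706 mg/L
Dose 3 (420 mg at t=2 h): 420·exp(−0.04621·2) = 382.923 mg/L
C(4) = 20.781 + 8.706 + 382.923 = 412.410 mg/L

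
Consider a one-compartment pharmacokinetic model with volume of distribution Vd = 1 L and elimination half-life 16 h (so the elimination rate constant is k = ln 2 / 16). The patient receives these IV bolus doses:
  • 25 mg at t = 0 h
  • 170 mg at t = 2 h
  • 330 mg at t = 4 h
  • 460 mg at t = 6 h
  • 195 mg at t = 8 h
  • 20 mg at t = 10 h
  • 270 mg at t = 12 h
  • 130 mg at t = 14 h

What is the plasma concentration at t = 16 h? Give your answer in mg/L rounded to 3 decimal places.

k = ln 2 / 16 = 0.04332 per h
Dose 1 (25 mg at t=0 h): 25·exp(−0.04332·16) = 12.500 mg/L
Dose 2 (170 mg at t=2 h): 170·exp(−0.04332·14) = 92.693 mg/L
Dose 3 (330 mg at t=4 h): 330·exp(−0.04332·12) = 196.219 mg/L
Dose 4 (460 mg at t=6 h): 460·exp(−0.04332·10) = 298.273 mg/L
Dose 5 (195 mg at t=8 h): 195·exp(−0.04332·8) = 137.886 mg/L
Dose 6 (20 mg at t=10 h): 20·exp(−0.04332·6) = 15.422 mg/L
Dose 7 (270 mg at t=12 h): 270·exp(−0.04332·4) = 227.042 mg/L
Dose 8 (130 mg at t=14 h): 130·exp(−0.04332·2) = 119.211 mg/L
C(16) = 12.500 + 92.693 + 196.219 + 298.273 + 137.886 + 15.422 + 227.042 + 119.211 = 1099.246 mg/L

1099.246 mg/L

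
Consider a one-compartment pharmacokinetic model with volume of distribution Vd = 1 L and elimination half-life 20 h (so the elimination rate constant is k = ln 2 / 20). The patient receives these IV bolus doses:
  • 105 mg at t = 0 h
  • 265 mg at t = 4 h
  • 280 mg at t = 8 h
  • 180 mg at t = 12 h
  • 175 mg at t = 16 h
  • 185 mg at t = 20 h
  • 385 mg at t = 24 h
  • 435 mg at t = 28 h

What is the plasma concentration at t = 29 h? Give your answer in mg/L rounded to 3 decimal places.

1375.823 mg/L

k = ln 2 / 20 = 0.03466 per h
Dose 1 (105 mg at t=0 h): 105·exp(−0.03466·29) = 38.432 mg/L
Dose 2 (265 mg at t=4 h): 265·exp(−0.03466·25) = 111.419 mg/L
Dose 3 (280 mg at t=8 h): 280·exp(−0.03466·21) = 135.231 mg/L
Dose 4 (180 mg at t=12 h): 180·exp(−0.03466·17) = 99.861 mg/L
Dose 5 (175 mg at t=16 h): 175·exp(−0.03466·13) = 111.524 mg/L
Dose 6 (185 mg at t=20 h): 185·exp(−0.03466·9) = 135.428 mg/L
Dose 7 (385 mg at t=24 h): 385·exp(−0.03466·5) = 323.745 mg/L
Dose 8 (435 mg at t=28 h): 435·exp(−0.03466·1) = 420.182 mg/L
C(29) = 38.432 + 111.419 + 135.231 + 99.861 + 111.524 + 135.428 + 323.745 + 420.182 = 1375.823 mg/L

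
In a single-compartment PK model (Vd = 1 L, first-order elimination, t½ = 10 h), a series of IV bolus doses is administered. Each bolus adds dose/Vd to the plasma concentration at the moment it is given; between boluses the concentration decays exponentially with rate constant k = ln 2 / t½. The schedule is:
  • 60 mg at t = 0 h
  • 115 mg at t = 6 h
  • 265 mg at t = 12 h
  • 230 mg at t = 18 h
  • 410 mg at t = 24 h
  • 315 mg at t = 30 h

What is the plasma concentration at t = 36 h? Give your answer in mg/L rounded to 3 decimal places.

521.867 mg/L

k = ln 2 / 10 = 0.06931 per h
Dose 1 (60 mg at t=0 h): 60·exp(−0.06931·36) = 4.948 mg/L
Dose 2 (115 mg at t=6 h): 115·exp(−0.06931·30) = 14.375 mg/L
Dose 3 (265 mg at t=12 h): 265·exp(−0.06931·24) = 50.208 mg/L
Dose 4 (230 mg at t=18 h): 230·exp(−0.06931·18) = 66.050 mg/L
Dose 5 (410 mg at t=24 h): 410·exp(−0.06931·12) = 178.463 mg/L
Dose 6 (315 mg at t=30 h): 315·exp(−0.06931·6) = 207.822 mg/L
C(36) = 4.948 + 14.375 + 50.208 + 66.050 + 178.463 + 207.822 = 521.867 mg/L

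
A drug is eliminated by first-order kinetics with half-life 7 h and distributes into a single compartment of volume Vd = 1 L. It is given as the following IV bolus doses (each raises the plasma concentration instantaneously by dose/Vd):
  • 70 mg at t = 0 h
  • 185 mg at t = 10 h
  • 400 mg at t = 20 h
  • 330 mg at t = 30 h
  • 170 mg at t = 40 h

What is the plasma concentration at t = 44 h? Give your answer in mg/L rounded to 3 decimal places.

241.332 mg/L

k = ln 2 / 7 = 0.09902 per h
Dose 1 (70 mg at t=0 h): 70·exp(−0.09902·44) = 0.897 mg/L
Dose 2 (185 mg at t=10 h): 185·exp(−0.09902·34) = 6.383 mg/L
Dose 3 (400 mg at t=20 h): 400·exp(−0.09902·24) = 37.150 mg/L
Dose 4 (330 mg at t=30 h): 330·exp(−0.09902·14) = 82.500 mg/L
Dose 5 (170 mg at t=40 h): 170·exp(−0.09902·4) = 114.402 mg/L
C(44) = 0.897 + 6.383 + 37.150 + 82.500 + 114.402 = 241.332 mg/L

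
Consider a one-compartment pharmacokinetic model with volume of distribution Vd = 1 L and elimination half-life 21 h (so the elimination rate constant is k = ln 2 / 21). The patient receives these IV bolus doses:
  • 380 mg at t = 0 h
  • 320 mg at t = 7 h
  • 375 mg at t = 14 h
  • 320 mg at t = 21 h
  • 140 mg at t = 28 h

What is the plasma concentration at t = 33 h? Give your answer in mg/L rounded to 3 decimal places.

797.859 mg/L

k = ln 2 / 21 = 0.03301 per h
Dose 1 (380 mg at t=0 h): 380·exp(−0.03301·33) = 127.861 mg/L
Dose 2 (320 mg at t=7 h): 320·exp(−0.03301·26) = 135.658 mg/L
Dose 3 (375 mg at t=14 h): 375·exp(−0.03301·19) = 200.295 mg/L
Dose 4 (320 mg at t=21 h): 320·exp(−0.03301·12) = 215.344 mg/L
Dose 5 (140 mg at t=28 h): 140·exp(−0.03301·5) = 118.701 mg/L
C(33) = 127.861 + 135.658 + 200.295 + 215.344 + 118.701 = 797.859 mg/L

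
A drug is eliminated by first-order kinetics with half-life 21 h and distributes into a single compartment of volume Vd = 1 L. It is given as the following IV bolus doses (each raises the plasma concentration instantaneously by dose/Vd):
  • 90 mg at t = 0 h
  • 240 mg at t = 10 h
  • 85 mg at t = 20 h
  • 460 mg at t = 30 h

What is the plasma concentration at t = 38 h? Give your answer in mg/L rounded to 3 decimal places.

k = ln 2 / 21 = 0.03301 per h
Dose 1 (90 mg at t=0 h): 90·exp(−0.03301·38) = 25.676 mg/L
Dose 2 (240 mg at t=10 h): 240·exp(−0.03301·28) = 95.244 mg/L
Dose 3 (85 mg at t=20 h): 85·exp(−0.03301·18) = 46.924 mg/L
Dose 4 (460 mg at t=30 h): 460·exp(−0.03301·8) = 353.248 mg/L
C(38) = 25.676 + 95.244 + 46.924 + 353.248 = 521.092 mg/L

521.092 mg/L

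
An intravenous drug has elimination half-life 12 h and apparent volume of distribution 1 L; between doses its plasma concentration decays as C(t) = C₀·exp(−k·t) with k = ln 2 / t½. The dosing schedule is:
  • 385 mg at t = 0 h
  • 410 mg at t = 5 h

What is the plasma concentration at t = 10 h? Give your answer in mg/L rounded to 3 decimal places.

k = ln 2 / 12 = 0.05776 per h
Dose 1 (385 mg at t=0 h): 385·exp(−0.05776·10) = 216.074 mg/L
Dose 2 (410 mg at t=5 h): 410·exp(−0.05776·5) = 307.153 mg/L
C(10) = 216.074 + 307.153 = 523.227 mg/L

523.227 mg/L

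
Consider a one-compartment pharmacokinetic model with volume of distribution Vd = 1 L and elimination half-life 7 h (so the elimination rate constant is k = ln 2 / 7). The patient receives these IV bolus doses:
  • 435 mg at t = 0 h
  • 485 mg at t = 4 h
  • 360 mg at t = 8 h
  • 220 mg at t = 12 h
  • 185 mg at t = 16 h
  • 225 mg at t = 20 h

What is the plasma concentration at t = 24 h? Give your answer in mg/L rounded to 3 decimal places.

483.405 mg/L

k = ln 2 / 7 = 0.09902 per h
Dose 1 (435 mg at t=0 h): 435·exp(−0.09902·24) = 40.400 mg/L
Dose 2 (485 mg at t=4 h): 485·exp(−0.09902·20) = 66.935 mg/L
Dose 3 (360 mg at t=8 h): 360·exp(−0.09902·16) = 73.830 mg/L
Dose 4 (220 mg at t=12 h): 220·exp(−0.09902·12) = 67.046 mg/L
Dose 5 (185 mg at t=16 h): 185·exp(−0.09902·8) = 83.779 mg/L
Dose 6 (225 mg at t=20 h): 225·exp(−0.09902·4) = 151.414 mg/L
C(24) = 40.400 + 66.935 + 73.830 + 67.046 + 83.779 + 151.414 = 483.405 mg/L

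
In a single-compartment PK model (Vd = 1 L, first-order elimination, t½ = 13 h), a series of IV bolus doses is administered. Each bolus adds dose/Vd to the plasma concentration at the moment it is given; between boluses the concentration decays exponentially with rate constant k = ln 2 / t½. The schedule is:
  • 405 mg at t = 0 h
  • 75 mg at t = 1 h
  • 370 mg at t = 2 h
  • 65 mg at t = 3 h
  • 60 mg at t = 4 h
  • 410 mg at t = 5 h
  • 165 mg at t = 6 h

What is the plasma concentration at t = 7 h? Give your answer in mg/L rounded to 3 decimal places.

1245.332 mg/L

k = ln 2 / 13 = 0.05332 per h
Dose 1 (405 mg at t=0 h): 405·exp(−0.05332·7) = 278.844 mg/L
Dose 2 (75 mg at t=1 h): 75·exp(−0.05332·6) = 54.466 mg/L
Dose 3 (370 mg at t=2 h): 370·exp(−0.05332·5) = 283.414 mg/L
Dose 4 (65 mg at t=3 h): 65·exp(−0.05332·4) = 52.516 mg/L
Dose 5 (60 mg at t=4 h): 60·exp(−0.05332·3) = 51.131 mg/L
Dose 6 (410 mg at t=5 h): 410·exp(−0.05332·2) = 368.529 mg/L
Dose 7 (165 mg at t=6 h): 165·exp(−0.05332·1) = 156.433 mg/L
C(7) = 278.844 + 54.466 + 283.414 + 52.516 + 51.131 + 368.529 + 156.433 = 1245.332 mg/L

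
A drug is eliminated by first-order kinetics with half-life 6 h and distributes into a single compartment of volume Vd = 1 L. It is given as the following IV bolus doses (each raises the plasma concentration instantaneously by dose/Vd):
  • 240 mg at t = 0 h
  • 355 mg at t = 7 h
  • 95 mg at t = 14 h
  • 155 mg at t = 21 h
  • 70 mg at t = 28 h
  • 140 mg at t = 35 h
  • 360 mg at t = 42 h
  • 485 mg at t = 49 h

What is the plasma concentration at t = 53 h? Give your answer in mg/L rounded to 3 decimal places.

k = ln 2 / 6 = 0.11552 per h
Dose 1 (240 mg at t=0 h): 240·exp(−0.11552·53) = 0.526 mg/L
Dose 2 (355 mg at t=7 h): 355·exp(−0.11552·46) = 1.747 mg/L
Dose 3 (95 mg at t=14 h): 95·exp(−0.11552·39) = 1.050 mg/L
Dose 4 (155 mg at t=21 h): 155·exp(−0.11552·32) = 3.844 mg/L
Dose 5 (70 mg at t=28 h): 70·exp(−0.11552·25) = 3.898 mg/L
Dose 6 (140 mg at t=35 h): 140·exp(−0.11552·18) = 17.500 mg/L
Dose 7 (360 mg at t=42 h): 360·exp(−0.11552·11) = 101.022 mg/L
Dose 8 (485 mg at t=49 h): 485·exp(−0.11552·4) = 305.531 mg/L
C(53) = 0.526 + 1.747 + 1.050 + 3.844 + 3.898 + 17.500 + 101.022 + 305.531 = 435.118 mg/L

435.118 mg/L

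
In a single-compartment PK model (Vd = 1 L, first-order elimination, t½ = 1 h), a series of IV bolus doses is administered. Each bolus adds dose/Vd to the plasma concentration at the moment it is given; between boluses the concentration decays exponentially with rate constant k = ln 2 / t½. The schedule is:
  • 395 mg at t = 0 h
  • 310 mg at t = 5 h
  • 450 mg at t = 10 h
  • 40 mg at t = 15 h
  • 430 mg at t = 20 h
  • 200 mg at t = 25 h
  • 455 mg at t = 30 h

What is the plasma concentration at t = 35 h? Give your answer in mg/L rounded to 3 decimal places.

14.427 mg/L

k = ln 2 / 1 = 0.69315 per h
Dose 1 (395 mg at t=0 h): 395·exp(−0.69315·35) = 0.000 mg/L
Dose 2 (310 mg at t=5 h): 310·exp(−0.69315·30) = 0.000 mg/L
Dose 3 (450 mg at t=10 h): 450·exp(−0.69315·25) = 0.000 mg/L
Dose 4 (40 mg at t=15 h): 40·exp(−0.69315·20) = 0.000 mg/L
Dose 5 (430 mg at t=20 h): 430·exp(−0.69315·15) = 0.013 mg/L
Dose 6 (200 mg at t=25 h): 200·exp(−0.69315·10) = 0.195 mg/L
Dose 7 (455 mg at t=30 h): 455·exp(−0.69315·5) = 14.219 mg/L
C(35) = 0.000 + 0.000 + 0.000 + 0.000 + 0.013 + 0.195 + 14.219 = 14.427 mg/L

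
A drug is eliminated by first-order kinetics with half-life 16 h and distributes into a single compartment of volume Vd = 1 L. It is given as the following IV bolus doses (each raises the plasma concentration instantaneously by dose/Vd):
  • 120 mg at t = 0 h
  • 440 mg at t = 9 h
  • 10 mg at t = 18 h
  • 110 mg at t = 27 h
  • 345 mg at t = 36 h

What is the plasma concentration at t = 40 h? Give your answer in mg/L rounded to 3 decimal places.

k = ln 2 / 16 = 0.04332 per h
Dose 1 (120 mg at t=0 h): 120·exp(−0.04332·40) = 21.213 mg/L
Dose 2 (440 mg at t=9 h): 440·exp(−0.04332·31) = 114.870 mg/L
Dose 3 (10 mg at t=18 h): 10·exp(−0.04332·22) = 3.856 mg/L
Dose 4 (110 mg at t=27 h): 110·exp(−0.04332·13) = 62.633 mg/L
Dose 5 (345 mg at t=36 h): 345·exp(−0.04332·4) = 290.109 mg/L
C(40) = 21.213 + 114.870 + 3.856 + 62.633 + 290.109 = 492.681 mg/L

492.681 mg/L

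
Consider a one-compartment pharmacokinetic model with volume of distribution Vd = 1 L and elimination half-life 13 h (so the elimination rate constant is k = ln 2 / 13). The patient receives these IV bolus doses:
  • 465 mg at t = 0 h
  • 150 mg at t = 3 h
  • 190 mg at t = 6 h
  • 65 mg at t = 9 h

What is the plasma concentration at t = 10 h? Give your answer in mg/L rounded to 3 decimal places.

k = ln 2 / 13 = 0.05332 per h
Dose 1 (465 mg at t=0 h): 465·exp(−0.05332·10) = 272.830 mg/L
Dose 2 (150 mg at t=3 h): 150·exp(−0.05332·7) = 103.276 mg/L
Dose 3 (190 mg at t=6 h): 190·exp(−0.05332·4) = 153.507 mg/L
Dose 4 (65 mg at t=9 h): 65·exp(−0.05332·1) = 61.625 mg/L
C(10) = 272.830 + 103.276 + 153.507 + 61.625 = 591.238 mg/L

591.238 mg/L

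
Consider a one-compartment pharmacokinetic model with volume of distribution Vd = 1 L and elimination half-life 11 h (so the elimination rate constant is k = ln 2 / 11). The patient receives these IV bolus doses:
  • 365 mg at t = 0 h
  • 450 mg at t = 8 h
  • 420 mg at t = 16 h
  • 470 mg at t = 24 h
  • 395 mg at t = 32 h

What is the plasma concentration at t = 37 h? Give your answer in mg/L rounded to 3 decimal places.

715.085 mg/L

k = ln 2 / 11 = 0.06301 per h
Dose 1 (365 mg at t=0 h): 365·exp(−0.06301·37) = 35.460 mg/L
Dose 2 (450 mg at t=8 h): 450·exp(−0.06301·29) = 72.375 mg/L
Dose 3 (420 mg at t=16 h): 420·exp(−0.06301·21) = 111.829 mg/L
Dose 4 (470 mg at t=24 h): 470·exp(−0.06301·13) = 207.174 mg/L
Dose 5 (395 mg at t=32 h): 395·exp(−0.06301·5) = 288.247 mg/L
C(37) = 35.460 + 72.375 + 111.829 + 207.174 + 288.247 = 715.085 mg/L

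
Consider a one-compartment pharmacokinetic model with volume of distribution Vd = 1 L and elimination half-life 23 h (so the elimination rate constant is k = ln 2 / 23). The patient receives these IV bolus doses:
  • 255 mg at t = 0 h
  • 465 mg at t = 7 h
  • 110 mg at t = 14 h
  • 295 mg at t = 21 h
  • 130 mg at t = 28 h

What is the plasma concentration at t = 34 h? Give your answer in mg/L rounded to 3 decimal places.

665.698 mg/L

k = ln 2 / 23 = 0.03014 per h
Dose 1 (255 mg at t=0 h): 255·exp(−0.03014·34) = 91.525 mg/L
Dose 2 (465 mg at t=7 h): 465·exp(−0.03014·27) = 206.096 mg/L
Dose 3 (110 mg at t=14 h): 110·exp(−0.03014·20) = 60.204 mg/L
Dose 4 (295 mg at t=21 h): 295·exp(−0.03014·13) = 199.377 mg/L
Dose 5 (130 mg at t=28 h): 130·exp(−0.03014·6) = 108.496 mg/L
C(34) = 91.525 + 206.096 + 60.204 + 199.377 + 108.496 = 665.698 mg/L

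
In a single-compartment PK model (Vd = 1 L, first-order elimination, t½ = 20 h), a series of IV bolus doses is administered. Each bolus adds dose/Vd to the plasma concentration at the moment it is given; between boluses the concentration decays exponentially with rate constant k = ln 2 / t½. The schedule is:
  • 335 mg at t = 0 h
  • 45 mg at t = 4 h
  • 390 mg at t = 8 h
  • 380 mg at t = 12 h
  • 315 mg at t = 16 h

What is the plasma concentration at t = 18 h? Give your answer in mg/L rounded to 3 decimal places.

k = ln 2 / 20 = 0.03466 per h
Dose 1 (335 mg at t=0 h): 335·exp(−0.03466·18) = 179.522 mg/L
Dose 2 (45 mg at t=4 h): 45·exp(−0.03466·14) = 27.701 mg/L
Dose 3 (390 mg at t=8 h): 390·exp(−0.03466·10) = 275.772 mg/L
Dose 4 (380 mg at t=12 h): 380·exp(−0.03466·6) = 308.656 mg/L
Dose 5 (315 mg at t=16 h): 315·exp(−0.03466·2) = 293.905 mg/L
C(18) = 179.522 + 27.701 + 275.772 + 308.656 + 293.905 = 1085.556 mg/L

1085.556 mg/L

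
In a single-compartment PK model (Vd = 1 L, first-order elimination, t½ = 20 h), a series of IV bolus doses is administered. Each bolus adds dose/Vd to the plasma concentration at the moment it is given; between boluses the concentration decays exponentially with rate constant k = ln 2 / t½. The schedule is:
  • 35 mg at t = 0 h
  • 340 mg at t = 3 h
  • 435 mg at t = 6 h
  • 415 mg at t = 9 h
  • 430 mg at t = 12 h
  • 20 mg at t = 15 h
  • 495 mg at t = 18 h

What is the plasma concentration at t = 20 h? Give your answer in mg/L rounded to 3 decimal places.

1561.902 mg/L

k = ln 2 / 20 = 0.03466 per h
Dose 1 (35 mg at t=0 h): 35·exp(−0.03466·20) = 17.500 mg/L
Dose 2 (340 mg at t=3 h): 340·exp(−0.03466·17) = 188.627 mg/L
Dose 3 (435 mg at t=6 h): 435·exp(−0.03466·14) = 267.774 mg/L
Dose 4 (415 mg at t=9 h): 415·exp(−0.03466·11) = 283.453 mg/L
Dose 5 (430 mg at t=12 h): 430·exp(−0.03466·8) = 325.879 mg/L
Dose 6 (20 mg at t=15 h): 20·exp(−0.03466·5) = 16.818 mg/L
Dose 7 (495 mg at t=18 h): 495·exp(−0.03466·2) = 461.851 mg/L
C(20) = 17.500 + 188.627 + 267.774 + 283.453 + 325.879 + 16.818 + 461.851 = 1561.902 mg/L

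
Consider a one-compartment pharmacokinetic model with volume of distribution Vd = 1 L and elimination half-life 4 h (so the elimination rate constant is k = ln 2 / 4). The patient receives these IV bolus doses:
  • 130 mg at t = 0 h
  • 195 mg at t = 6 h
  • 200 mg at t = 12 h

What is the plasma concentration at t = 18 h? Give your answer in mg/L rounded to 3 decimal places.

100.831 mg/L

k = ln 2 / 4 = 0.17329 per h
Dose 1 (130 mg at t=0 h): 130·exp(−0.17329·18) = 5.745 mg/L
Dose 2 (195 mg at t=6 h): 195·exp(−0.17329·12) = 24.375 mg/L
Dose 3 (200 mg at t=12 h): 200·exp(−0.17329·6) = 70.711 mg/L
C(18) = 5.745 + 24.375 + 70.711 = 100.831 mg/L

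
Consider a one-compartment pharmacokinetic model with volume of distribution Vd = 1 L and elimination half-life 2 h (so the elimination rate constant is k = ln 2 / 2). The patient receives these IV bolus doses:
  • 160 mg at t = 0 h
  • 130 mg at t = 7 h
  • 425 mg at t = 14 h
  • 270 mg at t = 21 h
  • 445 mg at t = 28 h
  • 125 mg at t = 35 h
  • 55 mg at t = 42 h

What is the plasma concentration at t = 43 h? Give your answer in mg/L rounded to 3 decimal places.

k = ln 2 / 2 = 0.34657 per h
Dose 1 (160 mg at t=0 h): 160·exp(−0.34657·43) = 0.000 mg/L
Dose 2 (130 mg at t=7 h): 130·exp(−0.34657·36) = 0.000 mg/L
Dose 3 (425 mg at t=14 h): 425·exp(−0.34657·29) = 0.018 mg/L
Dose 4 (270 mg at t=21 h): 270·exp(−0.34657·22) = 0.132 mg/L
Dose 5 (445 mg at t=28 h): 445·exp(−0.34657·15) = 2.458 mg/L
Dose 6 (125 mg at t=35 h): 125·exp(−0.34657·8) = 7.812 mg/L
Dose 7 (55 mg at t=42 h): 55·exp(−0.34657·1) = 38.891 mg/L
C(43) = 0.000 + 0.000 + 0.018 + 0.132 + 2.458 + 7.812 + 38.891 = 49.312 mg/L

49.312 mg/L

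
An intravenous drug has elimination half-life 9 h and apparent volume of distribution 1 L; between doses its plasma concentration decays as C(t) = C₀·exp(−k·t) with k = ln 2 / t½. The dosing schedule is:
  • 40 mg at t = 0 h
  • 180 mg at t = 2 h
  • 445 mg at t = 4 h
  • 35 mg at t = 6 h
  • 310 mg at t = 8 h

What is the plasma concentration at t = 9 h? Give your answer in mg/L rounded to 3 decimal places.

k = ln 2 / 9 = 0.07702 per h
Dose 1 (40 mg at t=0 h): 40·exp(−0.07702·9) = 20.000 mg/L
Dose 2 (180 mg at t=2 h): 180·exp(−0.07702·7) = 104.988 mg/L
Dose 3 (445 mg at t=4 h): 445·exp(−0.07702·5) = 302.776 mg/L
Dose 4 (35 mg at t=6 h): 35·exp(−0.07702·3) = 27.780 mg/L
Dose 5 (310 mg at t=8 h): 310·exp(−0.07702·1) = 287.021 mg/L
C(9) = 20.000 + 104.988 + 302.776 + 27.780 + 287.021 = 742.564 mg/L

742.564 mg/L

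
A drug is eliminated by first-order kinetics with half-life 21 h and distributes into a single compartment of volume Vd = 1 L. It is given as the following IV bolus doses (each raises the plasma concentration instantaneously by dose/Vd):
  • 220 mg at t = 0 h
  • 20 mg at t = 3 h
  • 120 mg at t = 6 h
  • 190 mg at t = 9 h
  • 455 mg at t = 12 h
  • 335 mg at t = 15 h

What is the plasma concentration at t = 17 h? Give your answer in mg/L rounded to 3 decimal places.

k = ln 2 / 21 = 0.03301 per h
Dose 1 (220 mg at t=0 h): 220·exp(−0.03301·17) = 125.525 mg/L
Dose 2 (20 mg at t=3 h): 20·exp(−0.03301·14) = 12.599 mg/L
Dose 3 (120 mg at t=6 h): 120·exp(−0.03301·11) = 83.464 mg/L
Dose 4 (190 mg at t=9 h): 190·exp(−0.03301·8) = 145.907 mg/L
Dose 5 (455 mg at t=12 h): 455·exp(−0.03301·5) = 385.778 mg/L
Dose 6 (335 mg at t=15 h): 335·exp(−0.03301·2) = 313.599 mg/L
C(17) = 125.525 + 12.599 + 83.464 + 145.907 + 385.778 + 313.599 = 1066.873 mg/L

1066.873 mg/L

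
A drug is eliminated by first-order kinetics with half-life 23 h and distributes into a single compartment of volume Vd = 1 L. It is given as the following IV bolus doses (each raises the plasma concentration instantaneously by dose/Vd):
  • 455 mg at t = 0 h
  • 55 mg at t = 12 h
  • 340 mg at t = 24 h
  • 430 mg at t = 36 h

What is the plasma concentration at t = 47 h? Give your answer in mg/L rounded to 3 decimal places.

608.200 mg/L

k = ln 2 / 23 = 0.03014 per h
Dose 1 (455 mg at t=0 h): 455·exp(−0.03014·47) = 110.373 mg/L
Dose 2 (55 mg at t=12 h): 55·exp(−0.03014·35) = 19.155 mg/L
Dose 3 (340 mg at t=24 h): 340·exp(−0.03014·23) = 170.000 mg/L
Dose 4 (430 mg at t=36 h): 430·exp(−0.03014·11) = 308.672 mg/L
C(47) = 110.373 + 19.155 + 170.000 + 308.672 = 608.200 mg/L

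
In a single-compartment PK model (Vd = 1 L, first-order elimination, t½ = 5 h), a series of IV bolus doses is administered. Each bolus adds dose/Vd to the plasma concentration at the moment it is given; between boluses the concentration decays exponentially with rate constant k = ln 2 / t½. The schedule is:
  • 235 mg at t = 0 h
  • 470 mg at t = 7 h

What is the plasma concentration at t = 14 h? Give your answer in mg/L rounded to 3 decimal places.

211.840 mg/L

k = ln 2 / 5 = 0.13863 per h
Dose 1 (235 mg at t=0 h): 235·exp(−0.13863·14) = 33.743 mg/L
Dose 2 (470 mg at t=7 h): 470·exp(−0.13863·7) = 178.097 mg/L
C(14) = 33.743 + 178.097 = 211.840 mg/L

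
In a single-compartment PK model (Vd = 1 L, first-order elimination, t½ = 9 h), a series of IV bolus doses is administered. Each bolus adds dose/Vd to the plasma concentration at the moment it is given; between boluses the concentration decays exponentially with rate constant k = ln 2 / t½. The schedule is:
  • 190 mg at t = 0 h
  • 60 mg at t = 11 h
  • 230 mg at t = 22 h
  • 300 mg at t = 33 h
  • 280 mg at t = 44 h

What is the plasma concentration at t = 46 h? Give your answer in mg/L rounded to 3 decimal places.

k = ln 2 / 9 = 0.07702 per h
Dose 1 (190 mg at t=0 h): 190·exp(−0.07702·46) = 5.497 mg/L
Dose 2 (60 mg at t=11 h): 60·exp(−0.07702·35) = 4.050 mg/L
Dose 3 (230 mg at t=22 h): 230·exp(−0.07702·24) = 36.223 mg/L
Dose 4 (300 mg at t=33 h): 300·exp(−0.07702·13) = 110.230 mg/L
Dose 5 (280 mg at t=44 h): 280·exp(−0.07702·2) = 240.028 mg/L
C(46) = 5.497 + 4.050 + 36.223 + 110.230 + 240.028 = 396.029 mg/L

396.029 mg/L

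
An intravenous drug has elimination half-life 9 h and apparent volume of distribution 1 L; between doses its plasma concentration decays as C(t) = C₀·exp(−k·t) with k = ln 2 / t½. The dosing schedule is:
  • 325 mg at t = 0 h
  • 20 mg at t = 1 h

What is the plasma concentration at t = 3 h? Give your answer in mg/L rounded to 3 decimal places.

k = ln 2 / 9 = 0.07702 per h
Dose 1 (325 mg at t=0 h): 325·exp(−0.07702·3) = 257.953 mg/L
Dose 2 (20 mg at t=1 h): 20·exp(−0.07702·2) = 17.145 mg/L
C(3) = 257.953 + 17.145 = 275.098 mg/L

275.098 mg/L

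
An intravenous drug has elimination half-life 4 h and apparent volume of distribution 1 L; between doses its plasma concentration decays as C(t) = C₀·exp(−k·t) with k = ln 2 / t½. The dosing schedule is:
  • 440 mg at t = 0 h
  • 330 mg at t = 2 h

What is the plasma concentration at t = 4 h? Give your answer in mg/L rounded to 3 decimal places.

k = ln 2 / 4 = 0.17329 per h
Dose 1 (440 mg at t=0 h): 440·exp(−0.17329·4) = 220.000 mg/L
Dose 2 (330 mg at t=2 h): 330·exp(−0.17329·2) = 233.345 mg/L
C(4) = 220.000 + 233.345 = 453.345 mg/L

453.345 mg/L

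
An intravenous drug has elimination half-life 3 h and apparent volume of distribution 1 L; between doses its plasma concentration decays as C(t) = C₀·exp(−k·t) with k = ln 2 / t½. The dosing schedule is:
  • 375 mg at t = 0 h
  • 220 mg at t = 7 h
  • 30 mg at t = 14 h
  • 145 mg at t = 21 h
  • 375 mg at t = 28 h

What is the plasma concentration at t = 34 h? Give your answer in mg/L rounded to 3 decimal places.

101.813 mg/L

k = ln 2 / 3 = 0.23105 per h
Dose 1 (375 mg at t=0 h): 375·exp(−0.23105·34) = 0.145 mg/L
Dose 2 (220 mg at t=7 h): 220·exp(−0.23105·27) = 0.430 mg/L
Dose 3 (30 mg at t=14 h): 30·exp(−0.23105·20) = 0.295 mg/L
Dose 4 (145 mg at t=21 h): 145·exp(−0.23105·13) = 7.193 mg/L
Dose 5 (375 mg at t=28 h): 375·exp(−0.23105·6) = 93.750 mg/L
C(34) = 0.145 + 0.430 + 0.295 + 7.193 + 93.750 = 101.813 mg/L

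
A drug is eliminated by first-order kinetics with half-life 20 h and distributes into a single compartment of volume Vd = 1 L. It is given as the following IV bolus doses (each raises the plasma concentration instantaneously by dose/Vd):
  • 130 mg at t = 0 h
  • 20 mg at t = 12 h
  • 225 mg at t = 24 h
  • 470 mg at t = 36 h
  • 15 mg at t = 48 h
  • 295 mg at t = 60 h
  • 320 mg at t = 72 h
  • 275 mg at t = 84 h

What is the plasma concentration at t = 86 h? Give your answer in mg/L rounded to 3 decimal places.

694.859 mg/L

k = ln 2 / 20 = 0.03466 per h
Dose 1 (130 mg at t=0 h): 130·exp(−0.03466·86) = 6.600 mg/L
Dose 2 (20 mg at t=12 h): 20·exp(−0.03466·74) = 1.539 mg/L
Dose 3 (225 mg at t=24 h): 225·exp(−0.03466·62) = 26.242 mg/L
Dose 4 (470 mg at t=36 h): 470·exp(−0.03466·50) = 83.085 mg/L
Dose 5 (15 mg at t=48 h): 15·exp(−0.03466·38) = 4.019 mg/L
Dose 6 (295 mg at t=60 h): 295·exp(−0.03466·26) = 119.807 mg/L
Dose 7 (320 mg at t=72 h): 320·exp(−0.03466·14) = 196.983 mg/L
Dose 8 (275 mg at t=84 h): 275·exp(−0.03466·2) = 256.584 mg/L
C(86) = 6.600 + 1.539 + 26.242 + 83.085 + 4.019 + 119.807 + 196.983 + 256.584 = 694.859 mg/L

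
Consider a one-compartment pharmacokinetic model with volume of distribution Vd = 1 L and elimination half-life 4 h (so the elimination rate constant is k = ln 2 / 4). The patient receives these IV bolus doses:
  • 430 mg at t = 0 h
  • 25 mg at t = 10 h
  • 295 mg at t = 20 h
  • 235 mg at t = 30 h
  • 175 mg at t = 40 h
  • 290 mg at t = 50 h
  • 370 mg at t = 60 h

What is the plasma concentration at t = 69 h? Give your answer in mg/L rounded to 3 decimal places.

k = ln 2 / 4 = 0.17329 per h
Dose 1 (430 mg at t=0 h): 430·exp(−0.17329·69) = 0.003 mg/L
Dose 2 (25 mg at t=10 h): 25·exp(−0.17329·59) = 0.001 mg/L
Dose 3 (295 mg at t=20 h): 295·exp(−0.17329·49) = 0.061 mg/L
Dose 4 (235 mg at t=30 h): 235·exp(−0.17329·39) = 0.273 mg/L
Dose 5 (175 mg at t=40 h): 175·exp(−0.17329·29) = 1.150 mg/L
Dose 6 (290 mg at t=50 h): 290·exp(−0.17329·19) = 10.777 mg/L
Dose 7 (370 mg at t=60 h): 370·exp(−0.17329·9) = 77.783 mg/L
C(69) = 0.003 + 0.001 + 0.061 + 0.273 + 1.150 + 10.777 + 77.783 = 90.047 mg/L

90.047 mg/L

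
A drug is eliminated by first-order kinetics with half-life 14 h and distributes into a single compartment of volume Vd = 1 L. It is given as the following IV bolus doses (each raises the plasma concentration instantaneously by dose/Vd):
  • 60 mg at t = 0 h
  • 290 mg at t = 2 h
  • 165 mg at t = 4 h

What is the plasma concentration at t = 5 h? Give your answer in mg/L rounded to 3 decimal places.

453.844 mg/L

k = ln 2 / 14 = 0.04951 per h
Dose 1 (60 mg at t=0 h): 60·exp(−0.04951·5) = 46.843 mg/L
Dose 2 (290 mg at t=2 h): 290·exp(−0.04951·3) = 249.972 mg/L
Dose 3 (165 mg at t=4 h): 165·exp(−0.04951·1) = 157.030 mg/L
C(5) = 46.843 + 249.972 + 157.030 = 453.844 mg/L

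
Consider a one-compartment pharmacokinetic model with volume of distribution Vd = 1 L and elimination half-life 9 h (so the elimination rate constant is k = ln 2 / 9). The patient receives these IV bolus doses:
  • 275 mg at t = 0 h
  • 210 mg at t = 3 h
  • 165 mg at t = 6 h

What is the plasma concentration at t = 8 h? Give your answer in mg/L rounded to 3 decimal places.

k = ln 2 / 9 = 0.07702 per h
Dose 1 (275 mg at t=0 h): 275·exp(−0.07702·8) = 148.508 mg/L
Dose 2 (210 mg at t=3 h): 210·exp(−0.07702·5) = 142.883 mg/L
Dose 3 (165 mg at t=6 h): 165·exp(−0.07702·2) = 141.445 mg/L
C(8) = 148.508 + 142.883 + 141.445 = 432.836 mg/L

432.836 mg/L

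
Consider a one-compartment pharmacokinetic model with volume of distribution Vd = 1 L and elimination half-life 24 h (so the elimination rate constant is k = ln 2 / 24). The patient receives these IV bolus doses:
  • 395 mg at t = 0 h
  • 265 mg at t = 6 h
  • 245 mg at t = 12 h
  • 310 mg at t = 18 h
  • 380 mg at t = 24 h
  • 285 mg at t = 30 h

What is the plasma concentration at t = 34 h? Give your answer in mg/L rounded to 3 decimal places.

1129.658 mg/L

k = ln 2 / 24 = 0.02888 per h
Dose 1 (395 mg at t=0 h): 395·exp(−0.02888·34) = 147.958 mg/L
Dose 2 (265 mg at t=6 h): 265·exp(−0.02888·28) = 118.044 mg/L
Dose 3 (245 mg at t=12 h): 245·exp(−0.02888·22) = 129.784 mg/L
Dose 4 (310 mg at t=18 h): 310·exp(−0.02888·16) = 195.288 mg/L
Dose 5 (380 mg at t=24 h): 380·exp(−0.02888·10) = 284.678 mg/L
Dose 6 (285 mg at t=30 h): 285·exp(−0.02888·4) = 253.906 mg/L
C(34) = 147.958 + 118.044 + 129.784 + 195.288 + 284.678 + 253.906 = 1129.658 mg/L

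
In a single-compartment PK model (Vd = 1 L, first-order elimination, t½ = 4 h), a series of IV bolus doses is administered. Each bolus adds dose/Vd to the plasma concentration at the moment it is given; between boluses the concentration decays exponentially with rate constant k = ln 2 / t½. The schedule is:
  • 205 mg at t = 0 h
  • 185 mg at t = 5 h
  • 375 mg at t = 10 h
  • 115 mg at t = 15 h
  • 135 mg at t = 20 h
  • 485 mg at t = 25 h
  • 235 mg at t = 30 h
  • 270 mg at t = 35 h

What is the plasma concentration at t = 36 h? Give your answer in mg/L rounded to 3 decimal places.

k = ln 2 / 4 = 0.17329 per h
Dose 1 (205 mg at t=0 h): 205·exp(−0.17329·36) = 0.400 mg/L
Dose 2 (185 mg at t=5 h): 185·exp(−0.17329·31) = 0.859 mg/L
Dose 3 (375 mg at t=10 h): 375·exp(−0.17329·26) = 4.143 mg/L
Dose 4 (115 mg at t=15 h): 115·exp(−0.17329·21) = 3.022 mg/L
Dose 5 (135 mg at t=20 h): 135·exp(−0.17329·16) = 8.438 mg/L
Dose 6 (485 mg at t=25 h): 485·exp(−0.17329·11) = 72.096 mg/L
Dose 7 (235 mg at t=30 h): 235·exp(−0.17329·6) = 83.085 mg/L
Dose 8 (270 mg at t=35 h): 270·exp(−0.17329·1) = 227.042 mg/L
C(36) = 0.400 + 0.859 + 4.143 + 3.022 + 8.438 + 72.096 + 83.085 + 227.042 = 399.085 mg/L

399.085 mg/L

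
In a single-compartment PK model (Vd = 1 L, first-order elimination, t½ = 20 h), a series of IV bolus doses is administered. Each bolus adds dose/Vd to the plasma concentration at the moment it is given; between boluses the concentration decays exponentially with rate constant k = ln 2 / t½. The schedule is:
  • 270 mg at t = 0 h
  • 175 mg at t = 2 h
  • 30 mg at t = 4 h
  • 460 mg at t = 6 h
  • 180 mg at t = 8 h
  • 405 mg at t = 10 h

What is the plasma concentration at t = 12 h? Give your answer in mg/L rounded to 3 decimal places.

k = ln 2 / 20 = 0.03466 per h
Dose 1 (270 mg at t=0 h): 270·exp(−0.03466·12) = 178.134 mg/L
Dose 2 (175 mg at t=2 h): 175·exp(−0.03466·10) = 123.744 mg/L
Dose 3 (30 mg at t=4 h): 30·exp(−0.03466·8) = 22.736 mg/L
Dose 4 (460 mg at t=6 h): 460·exp(−0.03466·6) = 373.636 mg/L
Dose 5 (180 mg at t=8 h): 180·exp(−0.03466·4) = 156.699 mg/L
Dose 6 (405 mg at t=10 h): 405·exp(−0.03466·2) = 377.878 mg/L
C(12) = 178.134 + 123.744 + 22.736 + 373.636 + 156.699 + 377.878 = 1232.827 mg/L

1232.827 mg/L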